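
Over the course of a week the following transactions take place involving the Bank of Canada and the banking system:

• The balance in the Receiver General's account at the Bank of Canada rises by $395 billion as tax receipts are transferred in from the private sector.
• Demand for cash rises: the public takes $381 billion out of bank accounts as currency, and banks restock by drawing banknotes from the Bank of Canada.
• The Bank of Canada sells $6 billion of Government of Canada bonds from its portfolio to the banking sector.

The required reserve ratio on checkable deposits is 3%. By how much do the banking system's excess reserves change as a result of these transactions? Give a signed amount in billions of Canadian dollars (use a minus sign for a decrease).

Government account inflow $395 billion: reserves −$395B, deposits −$395B.
Currency withdrawal $381 billion: reserves −$381B, deposits −$381B.
OMO sale (to banks) $6 billion: reserves −$6B, deposits 0.
Totals: Δreserves = −$782B, Δdeposits = −$776B.
Δrequired reserves = 3% × −$776B = −$23.28B.
Δexcess reserves = Δreserves − Δrequired = −$782B − (−$23.28B) = -$758.72 billion.

-$758.72 billion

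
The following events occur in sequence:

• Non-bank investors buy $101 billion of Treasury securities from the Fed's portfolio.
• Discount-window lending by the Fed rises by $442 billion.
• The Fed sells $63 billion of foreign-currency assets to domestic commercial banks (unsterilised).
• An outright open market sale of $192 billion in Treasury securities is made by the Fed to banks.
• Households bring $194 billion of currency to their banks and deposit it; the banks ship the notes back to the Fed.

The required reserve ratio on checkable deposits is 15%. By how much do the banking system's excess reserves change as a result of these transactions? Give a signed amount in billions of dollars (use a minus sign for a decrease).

Asset sale (to non-banks) $101 billion: reserves −$101B, deposits −$101B.
Discount-window loan $442 billion: reserves +$442B, deposits 0.
FX sale $63 billion: reserves −$63B, deposits 0.
OMO sale (to banks) $192 billion: reserves −$192B, deposits 0.
Currency deposit $194 billion: reserves +$194B, deposits +$194B.
Totals: Δreserves = +$280B, Δdeposits = +$93B.
Δrequired reserves = 15% × +$93B = +$13.95B.
Δexcess reserves = Δreserves − Δrequired = +$280B − (+$13.95B) = +$266.05 billion.

+$266.05 billion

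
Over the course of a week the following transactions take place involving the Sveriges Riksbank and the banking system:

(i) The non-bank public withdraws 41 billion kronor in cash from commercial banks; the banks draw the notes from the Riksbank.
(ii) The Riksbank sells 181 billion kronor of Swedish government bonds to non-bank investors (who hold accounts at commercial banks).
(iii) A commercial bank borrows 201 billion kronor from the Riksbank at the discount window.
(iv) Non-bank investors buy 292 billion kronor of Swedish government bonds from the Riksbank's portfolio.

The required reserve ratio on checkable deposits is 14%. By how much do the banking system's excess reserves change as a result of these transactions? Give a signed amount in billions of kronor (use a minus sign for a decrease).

Currency withdrawal 41 billion kronor: reserves −41B, deposits −41B.
Asset sale (to non-banks) 181 billion kronor: reserves −181B, deposits −181B.
Discount-window loan 201 billion kronor: reserves +201B, deposits 0.
Asset sale (to non-banks) 292 billion kronor: reserves −292B, deposits −292B.
Totals: Δreserves = −313B, Δdeposits = −514B.
Δrequired reserves = 14% × −514B = −71.96B.
Δexcess reserves = Δreserves − Δrequired = −313B − (−71.96B) = -241.04 billion.

-241.04 billion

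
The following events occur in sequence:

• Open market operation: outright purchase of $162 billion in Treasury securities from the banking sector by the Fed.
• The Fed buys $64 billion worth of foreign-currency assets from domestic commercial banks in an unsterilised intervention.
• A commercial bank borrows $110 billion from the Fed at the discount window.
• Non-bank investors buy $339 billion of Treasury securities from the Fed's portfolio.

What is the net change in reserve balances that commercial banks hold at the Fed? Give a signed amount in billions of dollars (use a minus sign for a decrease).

OMO purchase (from banks) $162 billion: the Fed pays by crediting reserve accounts → +$162B.
FX purchase $64 billion: the Fed pays by crediting reserve accounts → +$64B.
Discount-window loan $110 billion: the loan is credited to the bank's reserve account → +$110B.
Asset sale (to non-banks) $339 billion: the non-bank buyers' banks settle from reserves → −$339B.
Net: 162 + 64 + 110 − 339 = -$3 billion.

-$3 billion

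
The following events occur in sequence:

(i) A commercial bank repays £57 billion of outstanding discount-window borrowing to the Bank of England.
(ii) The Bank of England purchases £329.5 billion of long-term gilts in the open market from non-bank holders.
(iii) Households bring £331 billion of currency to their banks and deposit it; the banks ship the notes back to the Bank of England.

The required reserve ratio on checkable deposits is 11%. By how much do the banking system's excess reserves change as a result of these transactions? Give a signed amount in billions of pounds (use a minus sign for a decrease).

Discount-window repayment £57 billion: reserves −£57B, deposits 0.
Asset purchase (from non-banks) £329.5 billion: reserves +£329.5B, deposits +£329.5B.
Currency deposit £331 billion: reserves +£331B, deposits +£331B.
Totals: Δreserves = +£603.5B, Δdeposits = +£660.5B.
Δrequired reserves = 11% × +£660.5B = +£72.655B.
Δexcess reserves = Δreserves − Δrequired = +£603.5B − (+£72.655B) = +£530.845 billion.

+£530.845 billion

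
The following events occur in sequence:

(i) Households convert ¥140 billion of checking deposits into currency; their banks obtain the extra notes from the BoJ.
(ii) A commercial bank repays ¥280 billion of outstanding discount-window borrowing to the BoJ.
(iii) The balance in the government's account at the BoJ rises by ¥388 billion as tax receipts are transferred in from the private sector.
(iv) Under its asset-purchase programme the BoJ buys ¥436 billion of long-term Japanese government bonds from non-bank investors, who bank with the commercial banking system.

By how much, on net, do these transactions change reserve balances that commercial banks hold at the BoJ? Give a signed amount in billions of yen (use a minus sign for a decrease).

-¥372 billion

BoJ balance sheet:
  Assets:      Securities +¥436B, Loans to banks −¥280B
  Liabilities: Bank reserves −¥372B, Currency in circulation +¥140B, Government deposits +¥388B
Commercial banking system:
  Assets:      Reserves at CB −¥372B
  Liabilities: Checkable deposits −¥92B, Borrowings from CB −¥280B
So the change in reserve balances that commercial banks hold at the BoJ is -¥372 billion.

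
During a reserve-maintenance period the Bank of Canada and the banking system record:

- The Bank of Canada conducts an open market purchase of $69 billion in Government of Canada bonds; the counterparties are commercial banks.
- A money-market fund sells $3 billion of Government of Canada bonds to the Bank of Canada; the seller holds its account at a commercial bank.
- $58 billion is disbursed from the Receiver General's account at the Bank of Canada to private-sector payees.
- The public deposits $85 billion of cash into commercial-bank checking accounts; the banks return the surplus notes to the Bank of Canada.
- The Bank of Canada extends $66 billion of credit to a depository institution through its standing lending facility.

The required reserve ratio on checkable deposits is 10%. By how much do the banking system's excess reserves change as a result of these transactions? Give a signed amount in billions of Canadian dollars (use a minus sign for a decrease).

OMO purchase (from banks) $69 billion: reserves +$69B, deposits 0.
Asset purchase (from non-banks) $3 billion: reserves +$3B, deposits +$3B.
Government spending $58 billion: reserves +$58B, deposits +$58B.
Currency deposit $85 billion: reserves +$85B, deposits +$85B.
Discount-window loan $66 billion: reserves +$66B, deposits 0.
Totals: Δreserves = +$281B, Δdeposits = +$146B.
Δrequired reserves = 10% × +$146B = +$14.6B.
Δexcess reserves = Δreserves − Δrequired = +$281B − (+$14.6B) = +$266.4 billion.

+$266.4 billion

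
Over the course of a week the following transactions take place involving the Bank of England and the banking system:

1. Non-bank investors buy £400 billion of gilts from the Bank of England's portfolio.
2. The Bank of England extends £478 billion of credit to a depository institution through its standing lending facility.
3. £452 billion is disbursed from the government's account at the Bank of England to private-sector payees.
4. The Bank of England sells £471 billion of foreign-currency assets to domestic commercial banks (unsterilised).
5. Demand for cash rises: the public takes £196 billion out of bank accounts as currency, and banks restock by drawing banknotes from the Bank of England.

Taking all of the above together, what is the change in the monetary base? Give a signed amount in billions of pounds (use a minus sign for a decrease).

+£59 billion

Asset sale (to non-banks) £400 billion: Bank of England balance sheet contracts → −£400B.
Discount-window loan £478 billion: Bank of England balance sheet expands → +£478B.
Government spending £452 billion: a non-base liability converts back to reserves → +£452B.
FX sale £471 billion: Bank of England balance sheet contracts → −£471B.
Currency withdrawal £196 billion: just a shift between currency and reserves — both are base money → 0.
Net: −400 + 478 + 452 − 471 + 0 = +£59 billion.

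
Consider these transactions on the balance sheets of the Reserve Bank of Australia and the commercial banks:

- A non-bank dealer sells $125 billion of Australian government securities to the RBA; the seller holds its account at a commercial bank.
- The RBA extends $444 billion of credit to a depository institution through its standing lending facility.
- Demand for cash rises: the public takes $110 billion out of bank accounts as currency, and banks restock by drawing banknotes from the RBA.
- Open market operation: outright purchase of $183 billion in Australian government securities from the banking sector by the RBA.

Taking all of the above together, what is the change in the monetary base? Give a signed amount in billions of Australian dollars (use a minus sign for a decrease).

+$752 billion

RBA balance sheet:
  Assets:      Securities +$308B, Loans to banks +$444B
  Liabilities: Bank reserves +$642B, Currency in circulation +$110B
Monetary base = currency + reserves: +$110B + (+$642B) = +$752 billion.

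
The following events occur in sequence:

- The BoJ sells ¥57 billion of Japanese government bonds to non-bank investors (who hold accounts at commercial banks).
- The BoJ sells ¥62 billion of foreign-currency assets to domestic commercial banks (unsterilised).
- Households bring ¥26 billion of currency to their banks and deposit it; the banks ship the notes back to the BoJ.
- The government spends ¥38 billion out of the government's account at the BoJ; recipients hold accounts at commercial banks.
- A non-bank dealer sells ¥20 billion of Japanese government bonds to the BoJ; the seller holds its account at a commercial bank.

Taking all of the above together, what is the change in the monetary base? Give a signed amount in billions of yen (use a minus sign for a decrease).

-¥61 billion

BoJ balance sheet:
  Assets:      Securities −¥37B, Foreign assets −¥62B
  Liabilities: Bank reserves −¥35B, Currency in circulation −¥26B, Government deposits −¥38B
Monetary base = currency + reserves: −¥26B + (−¥35B) = -¥61 billion.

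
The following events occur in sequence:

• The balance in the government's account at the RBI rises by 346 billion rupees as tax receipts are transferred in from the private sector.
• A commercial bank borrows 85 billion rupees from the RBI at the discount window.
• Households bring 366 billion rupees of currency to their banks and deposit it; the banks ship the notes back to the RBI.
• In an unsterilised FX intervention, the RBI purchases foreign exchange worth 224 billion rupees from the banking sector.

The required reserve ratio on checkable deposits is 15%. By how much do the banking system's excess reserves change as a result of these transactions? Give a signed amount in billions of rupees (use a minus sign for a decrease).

+326 billion

Government account inflow 346 billion rupees: reserves −346B, deposits −346B.
Discount-window loan 85 billion rupees: reserves +85B, deposits 0.
Currency deposit 366 billion rupees: reserves +366B, deposits +366B.
FX purchase 224 billion rupees: reserves +224B, deposits 0.
Totals: Δreserves = +329B, Δdeposits = +20B.
Δrequired reserves = 15% × +20B = +3B.
Δexcess reserves = Δreserves − Δrequired = +329B − (+3B) = +326 billion.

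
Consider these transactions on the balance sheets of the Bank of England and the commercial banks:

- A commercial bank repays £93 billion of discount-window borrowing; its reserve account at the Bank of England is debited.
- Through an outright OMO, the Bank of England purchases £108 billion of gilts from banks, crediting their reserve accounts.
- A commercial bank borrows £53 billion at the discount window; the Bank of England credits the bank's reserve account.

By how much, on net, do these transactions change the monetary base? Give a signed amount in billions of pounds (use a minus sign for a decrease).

Discount-window repayment £93 billion: Bank of England balance sheet contracts → −£93B.
OMO purchase (from banks) £108 billion: Bank of England balance sheet expands → +£108B.
Discount-window loan £53 billion: Bank of England balance sheet expands → +£53B.
Net: −93 + 108 + 53 = +£68 billion.

+£68 billion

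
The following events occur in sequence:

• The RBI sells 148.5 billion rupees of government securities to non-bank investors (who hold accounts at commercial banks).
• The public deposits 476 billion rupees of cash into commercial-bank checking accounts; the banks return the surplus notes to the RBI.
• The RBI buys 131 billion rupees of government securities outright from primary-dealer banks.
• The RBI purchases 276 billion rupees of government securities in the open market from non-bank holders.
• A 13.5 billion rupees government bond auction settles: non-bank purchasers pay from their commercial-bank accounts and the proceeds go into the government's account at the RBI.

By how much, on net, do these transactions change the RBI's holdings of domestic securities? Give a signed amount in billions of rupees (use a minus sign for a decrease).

Asset sale (to non-banks) 148.5 billion rupees: securities removed from the RBI's portfolio → −148.5B.
Currency deposit 476 billion rupees: the RBI's securities portfolio is untouched → 0.
OMO purchase (from banks) 131 billion rupees: securities added to the RBI's portfolio → +131B.
Asset purchase (from non-banks) 276 billion rupees: securities added to the RBI's portfolio → +276B.
Government account inflow 13.5 billion rupees: the RBI's securities portfolio is untouched → 0.
Net: −148.5 + 0 + 131 + 276 + 0 = +258.5 billion.

+258.5 billion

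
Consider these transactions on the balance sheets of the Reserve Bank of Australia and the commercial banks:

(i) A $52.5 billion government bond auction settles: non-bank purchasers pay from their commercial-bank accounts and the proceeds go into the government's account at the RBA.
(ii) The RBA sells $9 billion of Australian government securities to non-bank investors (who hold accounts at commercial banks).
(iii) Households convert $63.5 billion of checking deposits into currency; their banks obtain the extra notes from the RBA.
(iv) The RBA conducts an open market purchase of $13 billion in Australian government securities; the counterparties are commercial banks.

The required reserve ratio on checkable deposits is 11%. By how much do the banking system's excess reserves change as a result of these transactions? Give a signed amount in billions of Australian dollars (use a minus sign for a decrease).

Government account inflow $52.5 billion: reserves −$52.5B, deposits −$52.5B.
Asset sale (to non-banks) $9 billion: reserves −$9B, deposits −$9B.
Currency withdrawal $63.5 billion: reserves −$63.5B, deposits −$63.5B.
OMO purchase (from banks) $13 billion: reserves +$13B, deposits 0.
Totals: Δreserves = −$112B, Δdeposits = −$125B.
Δrequired reserves = 11% × −$125B = −$13.75B.
Δexcess reserves = Δreserves − Δrequired = −$112B − (−$13.75B) = -$98.25 billion.

-$98.25 billion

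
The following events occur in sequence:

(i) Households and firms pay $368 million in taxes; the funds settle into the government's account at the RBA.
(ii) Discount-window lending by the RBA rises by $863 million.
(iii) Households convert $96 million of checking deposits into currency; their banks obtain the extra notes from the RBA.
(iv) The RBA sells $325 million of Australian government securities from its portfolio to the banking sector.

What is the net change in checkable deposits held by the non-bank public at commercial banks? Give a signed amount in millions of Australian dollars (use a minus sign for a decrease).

Government account inflow $368 million: non-bank counterparties' bank balances fall → −$368M.
Discount-window loan $863 million: the counterparty is a bank, so public deposits are unchanged → 0.
Currency withdrawal $96 million: non-bank counterparties' bank balances fall → −$96M.
OMO sale (to banks) $325 million: the counterparty is a bank, so public deposits are unchanged → 0.
Net: −368 + 0 − 96 + 0 = -$464 million.

-$464 million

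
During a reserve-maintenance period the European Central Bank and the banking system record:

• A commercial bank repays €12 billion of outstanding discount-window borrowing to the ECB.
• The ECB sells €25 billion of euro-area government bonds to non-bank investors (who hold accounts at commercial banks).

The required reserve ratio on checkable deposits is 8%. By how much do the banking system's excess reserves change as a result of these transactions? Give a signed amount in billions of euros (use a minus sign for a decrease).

-€35 billion

Discount-window repayment €12 billion: reserves −€12B, deposits 0.
Asset sale (to non-banks) €25 billion: reserves −€25B, deposits −€25B.
Totals: Δreserves = −€37B, Δdeposits = −€25B.
Δrequired reserves = 8% × −€25B = −€2B.
Δexcess reserves = Δreserves − Δrequired = −€37B − (−€2B) = -€35 billion.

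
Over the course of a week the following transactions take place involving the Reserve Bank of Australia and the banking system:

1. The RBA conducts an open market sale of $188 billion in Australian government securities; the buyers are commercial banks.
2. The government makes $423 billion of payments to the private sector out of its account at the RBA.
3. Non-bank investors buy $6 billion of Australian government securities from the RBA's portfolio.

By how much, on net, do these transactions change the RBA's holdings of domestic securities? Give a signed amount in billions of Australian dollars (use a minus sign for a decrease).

OMO sale (to banks) $188 billion: securities removed from the RBA's portfolio → −$188B.
Government spending $423 billion: the RBA's securities portfolio is untouched → 0.
Asset sale (to non-banks) $6 billion: securities removed from the RBA's portfolio → −$6B.
Net: −188 + 0 − 6 = -$194 billion.

-$194 billion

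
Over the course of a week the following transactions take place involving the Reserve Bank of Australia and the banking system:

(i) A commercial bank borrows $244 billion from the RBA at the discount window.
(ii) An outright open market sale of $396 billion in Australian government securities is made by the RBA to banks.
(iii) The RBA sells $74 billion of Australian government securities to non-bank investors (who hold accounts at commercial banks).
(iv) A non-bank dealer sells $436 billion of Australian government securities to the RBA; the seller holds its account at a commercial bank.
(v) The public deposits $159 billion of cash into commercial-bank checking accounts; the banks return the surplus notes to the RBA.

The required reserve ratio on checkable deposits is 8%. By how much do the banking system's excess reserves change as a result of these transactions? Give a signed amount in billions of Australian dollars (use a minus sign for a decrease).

+$327.32 billion

Discount-window loan $244 billion: reserves +$244B, deposits 0.
OMO sale (to banks) $396 billion: reserves −$396B, deposits 0.
Asset sale (to non-banks) $74 billion: reserves −$74B, deposits −$74B.
Asset purchase (from non-banks) $436 billion: reserves +$436B, deposits +$436B.
Currency deposit $159 billion: reserves +$159B, deposits +$159B.
Totals: Δreserves = +$369B, Δdeposits = +$521B.
Δrequired reserves = 8% × +$521B = +$41.68B.
Δexcess reserves = Δreserves − Δrequired = +$369B − (+$41.68B) = +$327.32 billion.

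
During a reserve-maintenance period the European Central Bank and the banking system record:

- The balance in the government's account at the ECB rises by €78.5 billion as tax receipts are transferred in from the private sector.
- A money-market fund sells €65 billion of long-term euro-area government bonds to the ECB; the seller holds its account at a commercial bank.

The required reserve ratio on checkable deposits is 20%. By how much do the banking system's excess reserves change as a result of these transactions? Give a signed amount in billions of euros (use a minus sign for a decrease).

-€10.8 billion

Government account inflow €78.5 billion: reserves −€78.5B, deposits −€78.5B.
Asset purchase (from non-banks) €65 billion: reserves +€65B, deposits +€65B.
Totals: Δreserves = −€13.5B, Δdeposits = −€13.5B.
Δrequired reserves = 20% × −€13.5B = −€2.7B.
Δexcess reserves = Δreserves − Δrequired = −€13.5B − (−€2.7B) = -€10.8 billion.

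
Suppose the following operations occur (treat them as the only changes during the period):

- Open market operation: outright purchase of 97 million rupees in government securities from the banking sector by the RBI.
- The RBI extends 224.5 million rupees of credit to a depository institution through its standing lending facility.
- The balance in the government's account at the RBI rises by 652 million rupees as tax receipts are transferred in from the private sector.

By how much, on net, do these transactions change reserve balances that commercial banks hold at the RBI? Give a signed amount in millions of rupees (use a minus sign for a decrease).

OMO purchase (from banks) 97 million rupees: the RBI pays by crediting reserve accounts → +97M.
Discount-window loan 224.5 million rupees: the loan is credited to the bank's reserve account → +224.5M.
Government account inflow 652 million rupees: funds move from bank reserves into the government account → −652M.
Net: 97 + 224.5 − 652 = -330.5 million.

-330.5 million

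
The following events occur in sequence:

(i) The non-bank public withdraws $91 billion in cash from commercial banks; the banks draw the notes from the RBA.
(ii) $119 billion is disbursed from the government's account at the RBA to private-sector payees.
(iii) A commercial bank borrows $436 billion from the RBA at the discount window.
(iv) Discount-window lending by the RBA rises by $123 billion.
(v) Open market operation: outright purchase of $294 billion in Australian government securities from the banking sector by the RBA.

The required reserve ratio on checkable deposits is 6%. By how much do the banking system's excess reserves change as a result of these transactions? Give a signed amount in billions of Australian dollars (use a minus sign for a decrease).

Currency withdrawal $91 billion: reserves −$91B, deposits −$91B.
Government spending $119 billion: reserves +$119B, deposits +$119B.
Discount-window loan $436 billion: reserves +$436B, deposits 0.
Discount-window loan $123 billion: reserves +$123B, deposits 0.
OMO purchase (from banks) $294 billion: reserves +$294B, deposits 0.
Totals: Δreserves = +$881B, Δdeposits = +$28B.
Δrequired reserves = 6% × +$28B = +$1.68B.
Δexcess reserves = Δreserves − Δrequired = +$881B − (+$1.68B) = +$879.32 billion.

+$879.32 billion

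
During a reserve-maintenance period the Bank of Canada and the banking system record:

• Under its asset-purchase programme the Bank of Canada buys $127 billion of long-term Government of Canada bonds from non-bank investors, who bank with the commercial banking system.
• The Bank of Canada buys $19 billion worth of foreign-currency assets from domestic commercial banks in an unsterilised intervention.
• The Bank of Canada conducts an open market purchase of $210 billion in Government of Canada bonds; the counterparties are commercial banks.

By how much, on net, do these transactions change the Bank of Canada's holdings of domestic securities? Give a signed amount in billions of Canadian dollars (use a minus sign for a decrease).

Asset purchase (from non-banks) $127 billion: securities added to the Bank of Canada's portfolio → +$127B.
FX purchase $19 billion: the Bank of Canada's securities portfolio is untouched → 0.
OMO purchase (from banks) $210 billion: securities added to the Bank of Canada's portfolio → +$210B.
Net: 127 + 0 + 210 = +$337 billion.

+$337 billion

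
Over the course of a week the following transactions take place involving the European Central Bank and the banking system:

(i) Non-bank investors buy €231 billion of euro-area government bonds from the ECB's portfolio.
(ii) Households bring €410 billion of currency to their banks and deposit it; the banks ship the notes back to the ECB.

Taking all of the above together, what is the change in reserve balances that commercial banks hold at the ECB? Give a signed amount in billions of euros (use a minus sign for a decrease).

ECB balance sheet:
  Assets:      Securities −€231B
  Liabilities: Bank reserves +€179B, Currency in circulation −€410B
So the change in reserve balances that commercial banks hold at the ECB is +€179 billion.

+€179 billion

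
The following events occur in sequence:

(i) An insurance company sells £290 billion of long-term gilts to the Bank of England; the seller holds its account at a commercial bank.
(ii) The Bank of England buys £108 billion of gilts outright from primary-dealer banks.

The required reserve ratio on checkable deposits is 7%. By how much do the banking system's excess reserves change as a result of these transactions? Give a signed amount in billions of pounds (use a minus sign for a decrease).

+£377.7 billion

Asset purchase (from non-banks) £290 billion: reserves +£290B, deposits +£290B.
OMO purchase (from banks) £108 billion: reserves +£108B, deposits 0.
Totals: Δreserves = +£398B, Δdeposits = +£290B.
Δrequired reserves = 7% × +£290B = +£20.3B.
Δexcess reserves = Δreserves − Δrequired = +£398B − (+£20.3B) = +£377.7 billion.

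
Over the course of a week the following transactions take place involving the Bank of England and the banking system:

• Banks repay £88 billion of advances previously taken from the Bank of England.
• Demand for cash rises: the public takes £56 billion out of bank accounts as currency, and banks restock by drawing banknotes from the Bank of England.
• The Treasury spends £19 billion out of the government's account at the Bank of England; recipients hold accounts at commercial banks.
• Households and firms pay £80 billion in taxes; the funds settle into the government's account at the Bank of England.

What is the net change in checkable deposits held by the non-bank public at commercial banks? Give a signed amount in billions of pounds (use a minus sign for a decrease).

-£117 billion

Discount-window repayment £88 billion: the counterparty is a bank, so public deposits are unchanged → 0.
Currency withdrawal £56 billion: non-bank counterparties' bank balances fall → −£56B.
Government spending £19 billion: non-bank counterparties' bank balances rise → +£19B.
Government account inflow £80 billion: non-bank counterparties' bank balances fall → −£80B.
Net: 0 − 56 + 19 − 80 = -£117 billion.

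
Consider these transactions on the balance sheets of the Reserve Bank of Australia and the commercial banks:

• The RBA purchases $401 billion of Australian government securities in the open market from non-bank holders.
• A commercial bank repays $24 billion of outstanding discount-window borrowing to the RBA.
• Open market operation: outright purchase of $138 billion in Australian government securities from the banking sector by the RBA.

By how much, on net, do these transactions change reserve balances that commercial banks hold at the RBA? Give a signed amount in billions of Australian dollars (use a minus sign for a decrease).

+$515 billion

RBA balance sheet:
  Assets:      Securities +$539B, Loans to banks −$24B
  Liabilities: Bank reserves +$515B
Commercial banking system:
  Assets:      Reserves at CB +$515B, Securities −$138B
  Liabilities: Checkable deposits +$401B, Borrowings from CB −$24B
So the change in reserve balances that commercial banks hold at the RBA is +$515 billion.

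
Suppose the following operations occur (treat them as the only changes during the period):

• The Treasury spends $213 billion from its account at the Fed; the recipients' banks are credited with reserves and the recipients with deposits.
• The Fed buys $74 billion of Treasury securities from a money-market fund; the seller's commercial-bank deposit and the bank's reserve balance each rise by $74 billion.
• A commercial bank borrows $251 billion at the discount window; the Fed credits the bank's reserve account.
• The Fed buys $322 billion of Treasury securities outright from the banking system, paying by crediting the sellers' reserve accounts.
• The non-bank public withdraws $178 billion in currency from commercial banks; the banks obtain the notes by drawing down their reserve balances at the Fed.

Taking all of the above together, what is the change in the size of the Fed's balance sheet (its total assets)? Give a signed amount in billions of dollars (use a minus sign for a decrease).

+$647 billion

Fed balance sheet:
  Assets:      Securities +$396B, Loans to banks +$251B
  Liabilities: Bank reserves +$682B, Currency in circulation +$178B, Government deposits −$213B
Change in total Fed assets = +$647 billion.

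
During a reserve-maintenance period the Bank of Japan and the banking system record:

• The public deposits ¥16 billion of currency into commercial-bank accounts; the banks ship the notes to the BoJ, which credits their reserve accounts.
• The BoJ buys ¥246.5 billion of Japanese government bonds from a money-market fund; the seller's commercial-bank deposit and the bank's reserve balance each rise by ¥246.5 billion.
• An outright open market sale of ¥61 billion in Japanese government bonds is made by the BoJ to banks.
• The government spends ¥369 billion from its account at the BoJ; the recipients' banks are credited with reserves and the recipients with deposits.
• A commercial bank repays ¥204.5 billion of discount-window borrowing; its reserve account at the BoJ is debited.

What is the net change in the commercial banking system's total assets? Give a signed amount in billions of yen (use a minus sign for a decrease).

Currency deposit ¥16 billion: bank balance sheets expand → +¥16B.
Asset purchase (from non-banks) ¥246.5 billion: bank balance sheets expand → +¥246.5B.
OMO sale (to banks) ¥61 billion: just an asset swap on bank balance sheets → 0.
Government spending ¥369 billion: bank balance sheets expand → +¥369B.
Discount-window repayment ¥204.5 billion: bank balance sheets shrink → −¥204.5B.
Net: 16 + 246.5 + 0 + 369 − 204.5 = +¥427 billion.

+¥427 billion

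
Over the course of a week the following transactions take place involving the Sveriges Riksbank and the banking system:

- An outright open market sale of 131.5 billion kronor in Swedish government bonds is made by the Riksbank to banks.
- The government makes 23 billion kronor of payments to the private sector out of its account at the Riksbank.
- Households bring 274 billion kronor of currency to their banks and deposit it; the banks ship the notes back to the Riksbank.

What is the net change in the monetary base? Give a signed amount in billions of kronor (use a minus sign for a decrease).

OMO sale (to banks) 131.5 billion kronor: Riksbank balance sheet contracts → −131.5B.
Government spending 23 billion kronor: a non-base liability converts back to reserves → +23B.
Currency deposit 274 billion kronor: just a shift between currency and reserves — both are base money → 0.
Net: −131.5 + 23 + 0 = -108.5 billion.

-108.5 billion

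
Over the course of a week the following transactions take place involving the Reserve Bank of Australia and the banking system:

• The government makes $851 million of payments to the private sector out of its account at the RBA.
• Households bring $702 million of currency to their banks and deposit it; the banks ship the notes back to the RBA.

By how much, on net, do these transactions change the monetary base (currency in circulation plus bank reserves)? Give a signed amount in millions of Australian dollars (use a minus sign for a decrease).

RBA balance sheet:
  Assets:      no change
  Liabilities: Bank reserves +$1553M, Currency in circulation −$702M, Government deposits −$851M
Commercial banking system:
  Assets:      Reserves at CB +$1553M
  Liabilities: Checkable deposits +$1553M
Monetary base = currency + reserves: −$702M + (+$1553M) = +$851 million.

+$851 million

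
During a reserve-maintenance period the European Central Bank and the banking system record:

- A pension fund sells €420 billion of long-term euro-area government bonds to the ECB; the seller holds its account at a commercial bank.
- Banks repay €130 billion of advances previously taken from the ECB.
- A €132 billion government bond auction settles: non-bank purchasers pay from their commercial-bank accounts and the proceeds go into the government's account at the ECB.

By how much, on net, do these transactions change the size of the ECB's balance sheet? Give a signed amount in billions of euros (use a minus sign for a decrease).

+€290 billion

Asset purchase (from non-banks) €420 billion: an ECB asset is acquired → +€420B.
Discount-window repayment €130 billion: an ECB asset is shed → −€130B.
Government account inflow €132 billion: only the composition of liabilities changes → 0.
Net: 420 − 130 + 0 = +€290 billion.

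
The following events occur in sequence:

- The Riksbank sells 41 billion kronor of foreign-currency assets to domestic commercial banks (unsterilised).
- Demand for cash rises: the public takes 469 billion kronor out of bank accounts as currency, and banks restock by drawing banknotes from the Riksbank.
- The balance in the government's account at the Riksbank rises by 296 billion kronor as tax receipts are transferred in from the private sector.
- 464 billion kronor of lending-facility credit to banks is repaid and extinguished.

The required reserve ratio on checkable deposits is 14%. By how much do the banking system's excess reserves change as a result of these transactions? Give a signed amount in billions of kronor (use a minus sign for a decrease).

-1162.9 billion

FX sale 41 billion kronor: reserves −41B, deposits 0.
Currency withdrawal 469 billion kronor: reserves −469B, deposits −469B.
Government account inflow 296 billion kronor: reserves −296B, deposits −296B.
Discount-window repayment 464 billion kronor: reserves −464B, deposits 0.
Totals: Δreserves = −1270B, Δdeposits = −765B.
Δrequired reserves = 14% × −765B = −107.1B.
Δexcess reserves = Δreserves − Δrequired = −1270B − (−107.1B) = -1162.9 billion.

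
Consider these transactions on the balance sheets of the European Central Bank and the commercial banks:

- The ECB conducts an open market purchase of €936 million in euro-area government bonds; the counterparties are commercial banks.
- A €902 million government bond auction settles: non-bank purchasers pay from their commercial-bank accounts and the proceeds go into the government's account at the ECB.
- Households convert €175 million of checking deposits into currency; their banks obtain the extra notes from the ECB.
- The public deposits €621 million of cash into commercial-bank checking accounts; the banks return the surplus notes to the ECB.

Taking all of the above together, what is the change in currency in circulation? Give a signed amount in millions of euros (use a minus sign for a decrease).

-€446 million

OMO purchase (from banks) €936 million: no currency enters or leaves circulation → 0.
Government account inflow €902 million: no currency enters or leaves circulation → 0.
Currency withdrawal €175 million: notes leave the central bank → +€175M.
Currency deposit €621 million: notes return to the central bank → −€621M.
Net: 0 + 0 + 175 − 621 = -€446 million.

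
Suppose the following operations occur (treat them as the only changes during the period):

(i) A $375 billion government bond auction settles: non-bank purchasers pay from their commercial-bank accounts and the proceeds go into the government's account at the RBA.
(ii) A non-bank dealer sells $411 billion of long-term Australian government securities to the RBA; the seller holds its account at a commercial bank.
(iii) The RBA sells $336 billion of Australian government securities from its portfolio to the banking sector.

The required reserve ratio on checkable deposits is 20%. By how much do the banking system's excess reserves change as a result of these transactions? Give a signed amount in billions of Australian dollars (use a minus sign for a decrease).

Government account inflow $375 billion: reserves −$375B, deposits −$375B.
Asset purchase (from non-banks) $411 billion: reserves +$411B, deposits +$411B.
OMO sale (to banks) $336 billion: reserves −$336B, deposits 0.
Totals: Δreserves = −$300B, Δdeposits = +$36B.
Δrequired reserves = 20% × +$36B = +$7.2B.
Δexcess reserves = Δreserves − Δrequired = −$300B − (+$7.2B) = -$307.2 billion.

-$307.2 billion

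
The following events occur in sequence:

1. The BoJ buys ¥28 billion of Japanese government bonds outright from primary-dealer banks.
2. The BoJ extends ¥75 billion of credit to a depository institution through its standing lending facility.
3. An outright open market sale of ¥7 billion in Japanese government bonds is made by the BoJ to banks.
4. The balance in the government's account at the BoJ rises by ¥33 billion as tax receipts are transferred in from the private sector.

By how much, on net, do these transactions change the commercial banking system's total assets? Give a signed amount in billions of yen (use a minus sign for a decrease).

OMO purchase (from banks) ¥28 billion: just an asset swap on bank balance sheets → 0.
Discount-window loan ¥75 billion: bank balance sheets expand → +¥75B.
OMO sale (to banks) ¥7 billion: just an asset swap on bank balance sheets → 0.
Government account inflow ¥33 billion: bank balance sheets shrink → −¥33B.
Net: 0 + 75 + 0 − 33 = +¥42 billion.

+¥42 billion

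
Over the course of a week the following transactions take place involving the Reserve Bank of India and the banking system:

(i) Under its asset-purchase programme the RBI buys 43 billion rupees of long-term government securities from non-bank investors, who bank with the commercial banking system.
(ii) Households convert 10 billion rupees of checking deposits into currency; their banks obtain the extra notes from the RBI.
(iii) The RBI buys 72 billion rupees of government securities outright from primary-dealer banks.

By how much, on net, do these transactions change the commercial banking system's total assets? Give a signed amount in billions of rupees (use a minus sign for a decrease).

+33 billion

Asset purchase (from non-banks) 43 billion rupees: bank balance sheets expand → +43B.
Currency withdrawal 10 billion rupees: bank balance sheets shrink → −10B.
OMO purchase (from banks) 72 billion rupees: just an asset swap on bank balance sheets → 0.
Net: 43 − 10 + 0 = +33 billion.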